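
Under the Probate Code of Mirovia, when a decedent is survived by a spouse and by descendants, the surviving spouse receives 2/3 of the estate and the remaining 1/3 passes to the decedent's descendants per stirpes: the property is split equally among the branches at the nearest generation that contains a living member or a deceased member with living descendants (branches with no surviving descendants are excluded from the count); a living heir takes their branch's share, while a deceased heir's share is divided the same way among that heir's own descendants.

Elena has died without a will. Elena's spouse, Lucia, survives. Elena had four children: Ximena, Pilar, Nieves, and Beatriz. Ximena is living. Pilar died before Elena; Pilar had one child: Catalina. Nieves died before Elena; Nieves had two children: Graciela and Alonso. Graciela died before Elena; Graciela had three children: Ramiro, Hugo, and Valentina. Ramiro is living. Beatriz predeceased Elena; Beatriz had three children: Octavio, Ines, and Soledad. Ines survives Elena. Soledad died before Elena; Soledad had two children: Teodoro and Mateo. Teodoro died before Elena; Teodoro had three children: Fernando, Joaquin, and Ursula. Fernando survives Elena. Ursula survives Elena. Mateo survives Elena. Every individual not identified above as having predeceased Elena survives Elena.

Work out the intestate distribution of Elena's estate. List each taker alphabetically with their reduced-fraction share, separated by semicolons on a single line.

Alonso 1/24; Catalina 1/12; Fernando 1/216; Hugo 1/72; Ines 1/36; Joaquin 1/216; Lucia 2/3; Mateo 1/72; Octavio 1/36; Ramiro 1/72; Ursula 1/216; Valentina 1/72; Ximena 1/12

Lucia, as surviving spouse, takes 2/3.
The remaining 1/3 passes to Elena's descendants per stirpes.
The 1/3 is divided into 4 equal shares of 1/12 among Ximena, Pilar, Nieves, Beatriz.
Ximena is living and takes 1/12.
Pilar predeceased; the 1/12 allotted to Pilar's branch passes to Pilar's issue by representation.
Catalina is the sole taker at this level and receives the full 1/12.
Nieves predeceased; the 1/12 allotted to Nieves's branch passes to Nieves's issue by representation.
The 1/12 is divided into 2 equal shares of 1/24 among Graciela, Alonso.
Graciela predeceased; the 1/24 allotted to Graciela's branch passes to Graciela's issue by representation.
The 1/24 is divided into 3 equal shares of 1/72 among Ramiro, Hugo, Valentina.
Ramiro is living and takes 1/72.
Hugo is living and takes 1/72.
Valentina is living and takes 1/72.
Alonso is living and takes 1/24.
Beatriz predeceased; the 1/12 allotted to Beatriz's branch passes to Beatriz's issue by representation.
The 1/12 is divided into 3 equal shares of 1/36 among Octavio, Ines, Soledad.
Octavio is living and takes 1/36.
Ines is living and takes 1/36.
Soledad predeceased; the 1/36 allotted to Soledad's branch passes to Soledad's issue by representation.
The 1/36 is divided into 2 equal shares of 1/72 among Teodoro, Mateo.
Teodoro predeceased; the 1/72 allotted to Teodoro's branch passes to Teodoro's issue by representation.
The 1/72 is divided into 3 equal shares of 1/216 among Fernando, Joaquin, Ursula.
Fernando is living and takes 1/216.
Joaquin is living and takes 1/216.
Ursula is living and takes 1/216.
Mateo is living and takes 1/72.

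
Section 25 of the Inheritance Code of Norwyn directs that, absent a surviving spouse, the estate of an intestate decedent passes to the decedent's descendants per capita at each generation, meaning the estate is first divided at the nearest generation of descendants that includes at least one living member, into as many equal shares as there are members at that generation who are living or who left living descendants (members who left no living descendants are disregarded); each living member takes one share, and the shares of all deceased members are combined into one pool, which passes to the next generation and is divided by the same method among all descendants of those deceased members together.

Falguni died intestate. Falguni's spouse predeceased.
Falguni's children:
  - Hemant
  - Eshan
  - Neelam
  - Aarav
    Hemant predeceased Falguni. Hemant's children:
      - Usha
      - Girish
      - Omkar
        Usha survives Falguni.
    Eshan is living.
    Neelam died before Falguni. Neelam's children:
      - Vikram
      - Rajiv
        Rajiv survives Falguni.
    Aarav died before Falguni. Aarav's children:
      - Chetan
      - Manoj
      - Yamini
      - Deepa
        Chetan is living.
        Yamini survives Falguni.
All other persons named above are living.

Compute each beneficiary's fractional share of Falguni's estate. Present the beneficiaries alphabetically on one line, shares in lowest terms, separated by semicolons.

Chetan 1/12; Deepa 1/12; Eshan 1/4; Girish 1/12; Manoj 1/12; Omkar 1/12; Rajiv 1/12; Usha 1/12; Vikram 1/12; Yamini 1/12

There is no surviving spouse, so the entire estate passes to Falguni's descendants per capita at each generation.
At generation 1 (Hemant, Eshan, Neelam, Aarav) there are 4 shares of (1)/4 = 1/4 each.
Living: Eshan — each takes 1/4.
Deceased: Hemant, Neelam, and Aarav. Their combined 3/4 is pooled and carried to generation 2.
At generation 2 (Usha, Girish, Omkar, Vikram, Rajiv, Chetan, Manoj, Yamini, Deepa) there are 9 shares of (3/4)/9 = 1/12 each.
Living: Usha, Girish, Omkar, Vikram, Rajiv, Chetan, Manoj, Yamini, and Deepa — each takes 1/12.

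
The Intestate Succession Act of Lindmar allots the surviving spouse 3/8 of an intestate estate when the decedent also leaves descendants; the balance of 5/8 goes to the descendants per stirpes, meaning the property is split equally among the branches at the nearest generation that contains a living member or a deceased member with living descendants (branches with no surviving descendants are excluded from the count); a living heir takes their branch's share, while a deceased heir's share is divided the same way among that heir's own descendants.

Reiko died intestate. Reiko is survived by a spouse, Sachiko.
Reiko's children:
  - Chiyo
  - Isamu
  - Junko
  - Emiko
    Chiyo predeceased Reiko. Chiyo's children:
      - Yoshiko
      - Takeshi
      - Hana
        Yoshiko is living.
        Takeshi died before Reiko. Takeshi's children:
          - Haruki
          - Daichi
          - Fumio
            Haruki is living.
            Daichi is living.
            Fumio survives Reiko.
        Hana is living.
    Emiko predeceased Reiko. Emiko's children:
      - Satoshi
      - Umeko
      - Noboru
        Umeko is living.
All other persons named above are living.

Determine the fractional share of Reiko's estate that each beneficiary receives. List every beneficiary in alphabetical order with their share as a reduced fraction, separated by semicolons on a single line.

Daichi 5/288; Fumio 5/288; Hana 5/96; Haruki 5/288; Isamu 5/32; Junko 5/32; Noboru 5/96; Sachiko 3/8; Satoshi 5/96; Umeko 5/96; Yoshiko 5/96

Sachiko, as surviving spouse, takes 3/8.
The remaining 5/8 passes to Reiko's descendants per stirpes.
The 5/8 is divided into 4 equal shares of 5/32 among Chiyo, Isamu, Junko, Emiko.
Chiyo predeceased; the 5/32 allotted to Chiyo's branch passes to Chiyo's issue by representation.
The 5/32 is divided into 3 equal shares of 5/96 among Yoshiko, Takeshi, Hana.
Yoshiko is living and takes 5/96.
Takeshi predeceased; the 5/96 allotted to Takeshi's branch passes to Takeshi's issue by representation.
The 5/96 is divided into 3 equal shares of 5/288 among Haruki, Daichi, Fumio.
Haruki is living and takes 5/288.
Daichi is living and takes 5/288.
Fumio is living and takes 5/288.
Hana is living and takes 5/96.
Isamu is living and takes 5/32.
Junko is living and takes 5/32.
Emiko predeceased; the 5/32 allotted to Emiko's branch passes to Emiko's issue by representation.
The 5/32 is divided into 3 equal shares of 5/96 among Satoshi, Umeko, Noboru.
Satoshi is living and takes 5/96.
Umeko is living and takes 5/96.
Noboru is living and takes 5/96.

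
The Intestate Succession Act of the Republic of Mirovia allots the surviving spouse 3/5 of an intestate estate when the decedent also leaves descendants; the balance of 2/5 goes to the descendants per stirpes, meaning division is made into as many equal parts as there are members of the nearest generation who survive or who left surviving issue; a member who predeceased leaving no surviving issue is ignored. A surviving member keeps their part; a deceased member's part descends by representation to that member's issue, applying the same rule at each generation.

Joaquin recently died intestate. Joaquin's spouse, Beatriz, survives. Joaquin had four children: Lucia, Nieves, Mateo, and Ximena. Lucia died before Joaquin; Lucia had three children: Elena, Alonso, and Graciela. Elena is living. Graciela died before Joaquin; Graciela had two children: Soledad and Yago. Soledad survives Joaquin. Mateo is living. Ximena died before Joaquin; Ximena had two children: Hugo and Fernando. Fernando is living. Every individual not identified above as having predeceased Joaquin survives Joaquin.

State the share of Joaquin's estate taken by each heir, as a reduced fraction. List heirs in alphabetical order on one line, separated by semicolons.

Alonso 1/30; Beatriz 3/5; Elena 1/30; Fernando 1/20; Hugo 1/20; Mateo 1/10; Nieves 1/10; Soledad 1/60; Yago 1/60

Beatriz, as surviving spouse, takes 3/5.
The remaining 2/5 passes to Joaquin's descendants per stirpes.
The 2/5 is divided into 4 equal shares of 1/10 among Lucia, Nieves, Mateo, Ximena.
Lucia predeceased; the 1/10 allotted to Lucia's branch passes to Lucia's issue by representation.
The 1/10 is divided into 3 equal shares of 1/30 among Elena, Alonso, Graciela.
Elena is living and takes 1/30.
Alonso is living and takes 1/30.
Graciela predeceased; the 1/30 allotted to Graciela's branch passes to Graciela's issue by representation.
The 1/30 is divided into 2 equal shares of 1/60 among Soledad, Yago.
Soledad is living and takes 1/60.
Yago is living and takes 1/60.
Nieves is living and takes 1/10.
Mateo is living and takes 1/10.
Ximena predeceased; the 1/10 allotted to Ximena's branch passes to Ximena's issue by representation.
The 1/10 is divided into 2 equal shares of 1/20 among Hugo, Fernando.
Hugo is living and takes 1/20.
Fernando is living and takes 1/20.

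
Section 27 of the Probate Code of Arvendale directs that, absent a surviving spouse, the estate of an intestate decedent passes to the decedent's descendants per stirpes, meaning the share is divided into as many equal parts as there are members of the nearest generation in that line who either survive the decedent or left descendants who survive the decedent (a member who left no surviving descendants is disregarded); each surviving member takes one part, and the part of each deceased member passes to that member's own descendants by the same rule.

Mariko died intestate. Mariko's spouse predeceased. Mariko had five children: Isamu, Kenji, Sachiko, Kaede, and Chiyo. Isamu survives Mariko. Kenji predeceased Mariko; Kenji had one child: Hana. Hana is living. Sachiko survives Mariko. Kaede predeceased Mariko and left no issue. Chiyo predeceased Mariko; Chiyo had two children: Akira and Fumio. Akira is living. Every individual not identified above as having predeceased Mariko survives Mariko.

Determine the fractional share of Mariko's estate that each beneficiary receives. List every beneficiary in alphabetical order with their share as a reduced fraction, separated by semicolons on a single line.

Akira 1/8; Fumio 1/8; Hana 1/4; Isamu 1/4; Sachiko 1/4

There is no surviving spouse, so the entire estate passes to Mariko's descendants per stirpes.
Kaede left no surviving issue, so that branch lapses and is disregarded.
The estate is divided into 4 equal shares of 1/4 among Isamu, Kenji, Sachiko, Chiyo.
Isamu is living and takes 1/4.
Kenji predeceased; the 1/4 allotted to Kenji's branch passes to Kenji's issue by representation.
Hana is the sole taker at this level and receives the full 1/4.
Sachiko is living and takes 1/4.
Chiyo predeceased; the 1/4 allotted to Chiyo's branch passes to Chiyo's issue by representation.
The 1/4 is divided into 2 equal shares of 1/8 among Akira, Fumio.
Akira is living and takes 1/8.
Fumio is living and takes 1/8.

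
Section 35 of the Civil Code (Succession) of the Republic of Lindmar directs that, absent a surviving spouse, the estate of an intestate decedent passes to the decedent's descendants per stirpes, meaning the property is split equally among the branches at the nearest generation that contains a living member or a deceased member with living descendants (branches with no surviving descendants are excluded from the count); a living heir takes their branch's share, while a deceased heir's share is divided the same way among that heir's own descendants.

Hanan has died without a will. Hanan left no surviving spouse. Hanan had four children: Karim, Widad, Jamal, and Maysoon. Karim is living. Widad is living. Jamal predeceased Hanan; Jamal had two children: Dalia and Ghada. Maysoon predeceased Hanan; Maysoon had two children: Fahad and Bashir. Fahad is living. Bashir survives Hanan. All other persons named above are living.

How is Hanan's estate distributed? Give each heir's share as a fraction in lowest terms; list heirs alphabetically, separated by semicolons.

Bashir 1/8; Dalia 1/8; Fahad 1/8; Ghada 1/8; Karim 1/4; Widad 1/4

There is no surviving spouse, so the entire estate passes to Hanan's descendants per stirpes.
The estate is divided into 4 equal shares of 1/4 among Karim, Widad, Jamal, Maysoon.
Karim is living and takes 1/4.
Widad is living and takes 1/4.
Jamal predeceased; the 1/4 allotted to Jamal's branch passes to Jamal's issue by representation.
The 1/4 is divided into 2 equal shares of 1/8 among Dalia, Ghada.
Dalia is living and takes 1/8.
Ghada is living and takes 1/8.
Maysoon predeceased; the 1/4 allotted to Maysoon's branch passes to Maysoon's issue by representation.
The 1/4 is divided into 2 equal shares of 1/8 among Fahad, Bashir.
Fahad is living and takes 1/8.
Bashir is living and takes 1/8.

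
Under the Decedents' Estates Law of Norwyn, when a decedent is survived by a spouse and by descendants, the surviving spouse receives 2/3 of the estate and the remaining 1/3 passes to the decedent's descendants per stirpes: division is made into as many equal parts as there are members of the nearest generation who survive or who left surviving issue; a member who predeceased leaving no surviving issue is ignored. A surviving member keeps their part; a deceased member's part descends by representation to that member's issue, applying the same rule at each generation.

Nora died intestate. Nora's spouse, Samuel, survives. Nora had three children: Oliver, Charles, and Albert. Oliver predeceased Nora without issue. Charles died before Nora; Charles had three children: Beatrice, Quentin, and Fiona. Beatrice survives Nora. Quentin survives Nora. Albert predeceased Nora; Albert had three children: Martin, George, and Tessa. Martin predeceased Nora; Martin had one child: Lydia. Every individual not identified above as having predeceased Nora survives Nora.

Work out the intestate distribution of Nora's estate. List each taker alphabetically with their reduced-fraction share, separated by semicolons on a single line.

Beatrice 1/18; Fiona 1/18; George 1/18; Lydia 1/18; Quentin 1/18; Samuel 2/3; Tessa 1/18

Samuel, as surviving spouse, takes 2/3.
The remaining 1/3 passes to Nora's descendants per stirpes.
Oliver left no surviving issue, so that branch lapses and is disregarded.
The 1/3 is divided into 2 equal shares of 1/6 among Charles, Albert.
Charles predeceased; the 1/6 allotted to Charles's branch passes to Charles's issue by representation.
The 1/6 is divided into 3 equal shares of 1/18 among Beatrice, Quentin, Fiona.
Beatrice is living and takes 1/18.
Quentin is living and takes 1/18.
Fiona is living and takes 1/18.
Albert predeceased; the 1/6 allotted to Albert's branch passes to Albert's issue by representation.
The 1/6 is divided into 3 equal shares of 1/18 among Martin, George, Tessa.
Martin predeceased; the 1/18 allotted to Martin's branch passes to Martin's issue by representation.
Lydia is the sole taker at this level and receives the full 1/18.
George is living and takes 1/18.
Tessa is living and takes 1/18.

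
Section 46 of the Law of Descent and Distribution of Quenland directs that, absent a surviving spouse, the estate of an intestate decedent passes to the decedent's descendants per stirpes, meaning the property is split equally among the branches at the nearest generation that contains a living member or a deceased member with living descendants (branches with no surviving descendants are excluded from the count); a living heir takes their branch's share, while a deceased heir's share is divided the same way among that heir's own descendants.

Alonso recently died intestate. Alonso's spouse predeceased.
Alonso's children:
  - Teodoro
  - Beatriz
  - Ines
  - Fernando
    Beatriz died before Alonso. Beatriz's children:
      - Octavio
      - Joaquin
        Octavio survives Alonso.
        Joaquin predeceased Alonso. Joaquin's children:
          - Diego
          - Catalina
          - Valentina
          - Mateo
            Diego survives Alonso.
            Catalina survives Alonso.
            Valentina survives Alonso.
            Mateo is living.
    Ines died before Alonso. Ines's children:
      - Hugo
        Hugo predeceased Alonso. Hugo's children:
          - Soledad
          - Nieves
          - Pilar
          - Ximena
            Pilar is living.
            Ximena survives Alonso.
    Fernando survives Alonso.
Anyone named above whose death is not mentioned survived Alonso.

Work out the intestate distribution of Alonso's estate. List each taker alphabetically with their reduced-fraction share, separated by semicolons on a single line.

Catalina 1/32; Diego 1/32; Fernando 1/4; Mateo 1/32; Nieves 1/16; Octavio 1/8; Pilar 1/16; Soledad 1/16; Teodoro 1/4; Valentina 1/32; Ximena 1/16

There is no surviving spouse, so the entire estate passes to Alonso's descendants per stirpes.
The estate is divided into 4 equal shares of 1/4 among Teodoro, Beatriz, Ines, Fernando.
Teodoro is living and takes 1/4.
Beatriz predeceased; the 1/4 allotted to Beatriz's branch passes to Beatriz's issue by representation.
The 1/4 is divided into 2 equal shares of 1/8 among Octavio, Joaquin.
Octavio is living and takes 1/8.
Joaquin predeceased; the 1/8 allotted to Joaquin's branch passes to Joaquin's issue by representation.
The 1/8 is divided into 4 equal shares of 1/32 among Diego, Catalina, Valentina, Mateo.
Diego is living and takes 1/32.
Catalina is living and takes 1/32.
Valentina is living and takes 1/32.
Mateo is living and takes 1/32.
Ines predeceased; the 1/4 allotted to Ines's branch passes to Ines's issue by representation.
Hugo's line is the sole branch at this level, so the full 1/4 passes to Hugo's issue by representation.
The 1/4 is divided into 4 equal shares of 1/16 among Soledad, Nieves, Pilar, Ximena.
Soledad is living and takes 1/16.
Nieves is living and takes 1/16.
Pilar is living and takes 1/16.
Ximena is living and takes 1/16.
Fernando is living and takes 1/4.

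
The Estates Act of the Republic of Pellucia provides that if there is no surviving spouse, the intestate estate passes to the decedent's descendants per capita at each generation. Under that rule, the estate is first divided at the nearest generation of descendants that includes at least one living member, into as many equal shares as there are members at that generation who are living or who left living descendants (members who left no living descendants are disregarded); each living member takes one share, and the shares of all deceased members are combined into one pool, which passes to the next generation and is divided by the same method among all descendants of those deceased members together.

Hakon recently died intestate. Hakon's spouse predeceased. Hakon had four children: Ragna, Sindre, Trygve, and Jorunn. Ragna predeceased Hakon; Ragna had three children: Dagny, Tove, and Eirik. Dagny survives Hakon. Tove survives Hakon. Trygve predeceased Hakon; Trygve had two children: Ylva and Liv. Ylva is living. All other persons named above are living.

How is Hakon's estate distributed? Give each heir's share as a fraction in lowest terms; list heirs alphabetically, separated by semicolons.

There is no surviving spouse, so the entire estate passes to Hakon's descendants per capita at each generation.
At generation 1 (Ragna, Sindre, Trygve, Jorunn) there are 4 shares of (1)/4 = 1/4 each.
Living: Sindre and Jorunn — each takes 1/4.
Deceased: Ragna and Trygve. Their combined 1/2 is pooled and carried to generation 2.
At generation 2 (Dagny, Tove, Eirik, Ylva, Liv) there are 5 shares of (1/2)/5 = 1/10 each.
Living: Dagny, Tove, Eirik, Ylva, and Liv — each takes 1/10.

Dagny 1/10; Eirik 1/10; Jorunn 1/4; Liv 1/10; Sindre 1/4; Tove 1/10; Ylva 1/10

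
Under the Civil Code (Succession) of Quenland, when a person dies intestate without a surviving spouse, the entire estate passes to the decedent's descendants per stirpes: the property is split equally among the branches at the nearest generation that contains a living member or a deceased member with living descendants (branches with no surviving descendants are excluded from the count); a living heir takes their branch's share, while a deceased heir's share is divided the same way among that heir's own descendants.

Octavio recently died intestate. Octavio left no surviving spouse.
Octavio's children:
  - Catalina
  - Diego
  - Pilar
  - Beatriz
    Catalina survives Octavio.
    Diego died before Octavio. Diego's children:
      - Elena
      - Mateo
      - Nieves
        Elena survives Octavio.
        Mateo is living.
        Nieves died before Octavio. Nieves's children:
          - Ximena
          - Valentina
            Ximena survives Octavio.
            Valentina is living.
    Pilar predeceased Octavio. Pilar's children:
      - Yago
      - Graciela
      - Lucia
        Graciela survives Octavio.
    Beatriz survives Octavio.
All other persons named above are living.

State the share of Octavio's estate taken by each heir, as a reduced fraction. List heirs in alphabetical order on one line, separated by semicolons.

There is no surviving spouse, so the entire estate passes to Octavio's descendants per stirpes.
The estate is divided into 4 equal shares of 1/4 among Catalina, Diego, Pilar, Beatriz.
Catalina is living and takes 1/4.
Diego predeceased; the 1/4 allotted to Diego's branch passes to Diego's issue by representation.
The 1/4 is divided into 3 equal shares of 1/12 among Elena, Mateo, Nieves.
Elena is living and takes 1/12.
Mateo is living and takes 1/12.
Nieves predeceased; the 1/12 allotted to Nieves's branch passes to Nieves's issue by representation.
The 1/12 is divided into 2 equal shares of 1/24 among Ximena, Valentina.
Ximena is living and takes 1/24.
Valentina is living and takes 1/24.
Pilar predeceased; the 1/4 allotted to Pilar's branch passes to Pilar's issue by representation.
The 1/4 is divided into 3 equal shares of 1/12 among Yago, Graciela, Lucia.
Yago is living and takes 1/12.
Graciela is living and takes 1/12.
Lucia is living and takes 1/12.
Beatriz is living and takes 1/4.

Beatriz 1/4; Catalina 1/4; Elena 1/12; Graciela 1/12; Lucia 1/12; Mateo 1/12; Valentina 1/24; Ximena 1/24; Yago 1/12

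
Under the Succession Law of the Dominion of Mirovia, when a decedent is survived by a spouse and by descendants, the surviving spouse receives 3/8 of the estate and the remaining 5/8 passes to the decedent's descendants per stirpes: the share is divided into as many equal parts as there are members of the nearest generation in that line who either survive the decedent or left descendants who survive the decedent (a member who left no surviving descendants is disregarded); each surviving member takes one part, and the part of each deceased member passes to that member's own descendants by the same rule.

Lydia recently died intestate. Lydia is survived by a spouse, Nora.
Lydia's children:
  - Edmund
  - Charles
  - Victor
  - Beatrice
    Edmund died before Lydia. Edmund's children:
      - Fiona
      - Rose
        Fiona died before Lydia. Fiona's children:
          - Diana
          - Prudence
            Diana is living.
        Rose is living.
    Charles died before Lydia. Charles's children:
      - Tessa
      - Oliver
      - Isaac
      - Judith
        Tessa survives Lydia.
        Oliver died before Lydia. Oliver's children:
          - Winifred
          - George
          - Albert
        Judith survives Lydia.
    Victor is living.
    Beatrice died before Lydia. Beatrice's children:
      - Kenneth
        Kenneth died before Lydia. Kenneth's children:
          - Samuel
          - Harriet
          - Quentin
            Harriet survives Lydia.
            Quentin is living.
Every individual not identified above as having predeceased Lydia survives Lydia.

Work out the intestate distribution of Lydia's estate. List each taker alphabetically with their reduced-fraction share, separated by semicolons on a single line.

Albert 5/384; Diana 5/128; George 5/384; Harriet 5/96; Isaac 5/128; Judith 5/128; Nora 3/8; Prudence 5/128; Quentin 5/96; Rose 5/64; Samuel 5/96; Tessa 5/128; Victor 5/32; Winifred 5/384

Nora, as surviving spouse, takes 3/8.
The remaining 5/8 passes to Lydia's descendants per stirpes.
The 5/8 is divided into 4 equal shares of 5/32 among Edmund, Charles, Victor, Beatrice.
Edmund predeceased; the 5/32 allotted to Edmund's branch passes to Edmund's issue by representation.
The 5/32 is divided into 2 equal shares of 5/64 among Fiona, Rose.
Fiona predeceased; the 5/64 allotted to Fiona's branch passes to Fiona's issue by representation.
The 5/64 is divided into 2 equal shares of 5/128 among Diana, Prudence.
Diana is living and takes 5/128.
Prudence is living and takes 5/128.
Rose is living and takes 5/64.
Charles predeceased; the 5/32 allotted to Charles's branch passes to Charles's issue by representation.
The 5/32 is divided into 4 equal shares of 5/128 among Tessa, Oliver, Isaac, Judith.
Tessa is living and takes 5/128.
Oliver predeceased; the 5/128 allotted to Oliver's branch passes to Oliver's issue by representation.
The 5/128 is divided into 3 equal shares of 5/384 among Winifred, George, Albert.
Winifred is living and takes 5/384.
George is living and takes 5/384.
Albert is living and takes 5/384.
Isaac is living and takes 5/128.
Judith is living and takes 5/128.
Victor is living and takes 5/32.
Beatrice predeceased; the 5/32 allotted to Beatrice's branch passes to Beatrice's issue by representation.
Kenneth's line is the sole branch at this level, so the full 5/32 passes to Kenneth's issue by representation.
The 5/32 is divided into 3 equal shares of 5/96 among Samuel, Harriet, Quentin.
Samuel is living and takes 5/96.
Harriet is living and takes 5/96.
Quentin is living and takes 5/96.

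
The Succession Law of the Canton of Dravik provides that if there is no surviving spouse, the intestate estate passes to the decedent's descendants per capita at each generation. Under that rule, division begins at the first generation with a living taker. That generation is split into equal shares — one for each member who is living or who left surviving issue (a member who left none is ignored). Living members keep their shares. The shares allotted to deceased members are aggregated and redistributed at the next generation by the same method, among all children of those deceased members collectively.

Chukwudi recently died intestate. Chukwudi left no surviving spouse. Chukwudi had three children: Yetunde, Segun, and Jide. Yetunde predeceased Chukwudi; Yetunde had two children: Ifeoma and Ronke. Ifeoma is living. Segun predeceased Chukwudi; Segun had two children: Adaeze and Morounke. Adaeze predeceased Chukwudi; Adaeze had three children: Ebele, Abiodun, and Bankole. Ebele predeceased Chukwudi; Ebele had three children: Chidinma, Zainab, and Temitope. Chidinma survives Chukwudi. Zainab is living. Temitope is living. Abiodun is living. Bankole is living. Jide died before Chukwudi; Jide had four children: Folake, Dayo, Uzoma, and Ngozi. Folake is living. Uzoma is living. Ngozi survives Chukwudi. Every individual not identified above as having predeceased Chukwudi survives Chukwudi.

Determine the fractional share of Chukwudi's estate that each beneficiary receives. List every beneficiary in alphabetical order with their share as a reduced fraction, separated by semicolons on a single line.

There is no surviving spouse, so the entire estate passes to Chukwudi's descendants per capita at each generation.
No one at generation 1 (Yetunde, Segun, Jide) is living; moving to the next generation.
At generation 2 (Ifeoma, Ronke, Adaeze, Morounke, Folake, Dayo, Uzoma, Ngozi) there are 8 shares of (1)/8 = 1/8 each.
Living: Ifeoma, Ronke, Morounke, Folake, Dayo, Uzoma, and Ngozi — each takes 1/8.
Deceased: Adaeze. That 1/8 share is carried to generation 3.
At generation 3 (Ebele, Abiodun, Bankole) there are 3 shares of (1/8)/3 = 1/24 each.
Living: Abiodun and Bankole — each takes 1/24.
Deceased: Ebele. That 1/24 share is carried to generation 4.
At generation 4 (Chidinma, Zainab, Temitope) there are 3 shares of (1/24)/3 = 1/72 each.
Living: Chidinma, Zainab, and Temitope — each takes 1/72.

Abiodun 1/24; Bankole 1/24; Chidinma 1/72; Dayo 1/8; Folake 1/8; Ifeoma 1/8; Morounke 1/8; Ngozi 1/8; Ronke 1/8; Temitope 1/72; Uzoma 1/8; Zainab 1/72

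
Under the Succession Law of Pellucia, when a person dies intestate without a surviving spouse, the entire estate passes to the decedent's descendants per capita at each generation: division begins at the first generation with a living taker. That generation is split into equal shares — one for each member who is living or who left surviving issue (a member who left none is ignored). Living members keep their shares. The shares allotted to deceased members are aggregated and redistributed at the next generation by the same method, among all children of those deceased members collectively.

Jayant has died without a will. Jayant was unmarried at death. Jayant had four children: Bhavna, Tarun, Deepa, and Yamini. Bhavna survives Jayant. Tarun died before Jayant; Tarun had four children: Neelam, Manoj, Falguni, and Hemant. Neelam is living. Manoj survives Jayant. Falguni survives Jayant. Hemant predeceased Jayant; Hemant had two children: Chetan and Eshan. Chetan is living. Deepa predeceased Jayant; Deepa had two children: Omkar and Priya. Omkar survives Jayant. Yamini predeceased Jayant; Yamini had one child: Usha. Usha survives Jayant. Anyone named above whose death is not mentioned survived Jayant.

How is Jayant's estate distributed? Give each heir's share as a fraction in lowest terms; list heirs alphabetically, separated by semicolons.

Bhavna 1/4; Chetan 3/56; Eshan 3/56; Falguni 3/28; Manoj 3/28; Neelam 3/28; Omkar 3/28; Priya 3/28; Usha 3/28

There is no surviving spouse, so the entire estate passes to Jayant's descendants per capita at each generation.
At generation 1 (Bhavna, Tarun, Deepa, Yamini) there are 4 shares of (1)/4 = 1/4 each.
Living: Bhavna — each takes 1/4.
Deceased: Tarun, Deepa, and Yamini. Their combined 3/4 is pooled and carried to generation 2.
At generation 2 (Neelam, Manoj, Falguni, Hemant, Omkar, Priya, Usha) there are 7 shares of (3/4)/7 = 3/28 each.
Living: Neelam, Manoj, Falguni, Omkar, Priya, and Usha — each takes 3/28.
Deceased: Hemant. That 3/28 share is carried to generation 3.
At generation 3 (Chetan, Eshan) there are 2 shares of (3/28)/2 = 3/56 each.
Living: Chetan and Eshan — each takes 3/56.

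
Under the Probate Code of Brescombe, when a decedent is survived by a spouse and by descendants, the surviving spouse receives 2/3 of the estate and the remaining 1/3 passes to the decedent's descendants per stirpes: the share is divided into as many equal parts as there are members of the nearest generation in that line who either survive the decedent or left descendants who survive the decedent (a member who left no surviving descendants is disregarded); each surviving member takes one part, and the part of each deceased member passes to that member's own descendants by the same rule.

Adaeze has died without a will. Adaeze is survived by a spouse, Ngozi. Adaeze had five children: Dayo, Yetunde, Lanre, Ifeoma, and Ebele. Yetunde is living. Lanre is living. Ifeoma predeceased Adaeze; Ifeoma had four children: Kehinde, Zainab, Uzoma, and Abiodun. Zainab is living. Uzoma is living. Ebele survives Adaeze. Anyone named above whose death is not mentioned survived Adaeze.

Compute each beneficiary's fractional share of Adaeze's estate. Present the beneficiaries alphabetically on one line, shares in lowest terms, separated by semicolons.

Abiodun 1/60; Dayo 1/15; Ebele 1/15; Kehinde 1/60; Lanre 1/15; Ngozi 2/3; Uzoma 1/60; Yetunde 1/15; Zainab 1/60

Ngozi, as surviving spouse, takes 2/3.
The remaining 1/3 passes to Adaeze's descendants per stirpes.
The 1/3 is divided into 5 equal shares of 1/15 among Dayo, Yetunde, Lanre, Ifeoma, Ebele.
Dayo is living and takes 1/15.
Yetunde is living and takes 1/15.
Lanre is living and takes 1/15.
Ifeoma predeceased; the 1/15 allotted to Ifeoma's branch passes to Ifeoma's issue by representation.
The 1/15 is divided into 4 equal shares of 1/60 among Kehinde, Zainab, Uzoma, Abiodun.
Kehinde is living and takes 1/60.
Zainab is living and takes 1/60.
Uzoma is living and takes 1/60.
Abiodun is living and takes 1/60.
Ebele is living and takes 1/15.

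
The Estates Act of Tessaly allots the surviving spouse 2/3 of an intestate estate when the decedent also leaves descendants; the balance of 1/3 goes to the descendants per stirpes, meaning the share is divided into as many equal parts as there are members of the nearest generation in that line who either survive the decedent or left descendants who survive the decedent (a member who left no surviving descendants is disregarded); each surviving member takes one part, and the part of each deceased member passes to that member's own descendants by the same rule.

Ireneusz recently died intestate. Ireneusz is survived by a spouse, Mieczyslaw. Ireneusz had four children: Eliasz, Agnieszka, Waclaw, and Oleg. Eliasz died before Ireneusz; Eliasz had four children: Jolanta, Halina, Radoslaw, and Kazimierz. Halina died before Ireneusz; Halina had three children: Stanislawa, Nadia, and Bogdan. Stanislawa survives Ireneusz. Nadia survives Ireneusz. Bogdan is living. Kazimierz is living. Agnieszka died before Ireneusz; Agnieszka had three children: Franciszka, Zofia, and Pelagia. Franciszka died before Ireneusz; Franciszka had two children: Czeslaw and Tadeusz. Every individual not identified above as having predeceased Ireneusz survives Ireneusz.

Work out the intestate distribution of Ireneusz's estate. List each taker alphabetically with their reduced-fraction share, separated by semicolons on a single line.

Bogdan 1/144; Czeslaw 1/72; Jolanta 1/48; Kazimierz 1/48; Mieczyslaw 2/3; Nadia 1/144; Oleg 1/12; Pelagia 1/36; Radoslaw 1/48; Stanislawa 1/144; Tadeusz 1/72; Waclaw 1/12; Zofia 1/36

Mieczyslaw, as surviving spouse, takes 2/3.
The remaining 1/3 passes to Ireneusz's descendants per stirpes.
The 1/3 is divided into 4 equal shares of 1/12 among Eliasz, Agnieszka, Waclaw, Oleg.
Eliasz predeceased; the 1/12 allotted to Eliasz's branch passes to Eliasz's issue by representation.
The 1/12 is divided into 4 equal shares of 1/48 among Jolanta, Halina, Radoslaw, Kazimierz.
Jolanta is living and takes 1/48.
Halina predeceased; the 1/48 allotted to Halina's branch passes to Halina's issue by representation.
The 1/48 is divided into 3 equal shares of 1/144 among Stanislawa, Nadia, Bogdan.
Stanislawa is living and takes 1/144.
Nadia is living and takes 1/144.
Bogdan is living and takes 1/144.
Radoslaw is living and takes 1/48.
Kazimierz is living and takes 1/48.
Agnieszka predeceased; the 1/12 allotted to Agnieszka's branch passes to Agnieszka's issue by representation.
The 1/12 is divided into 3 equal shares of 1/36 among Franciszka, Zofia, Pelagia.
Franciszka predeceased; the 1/36 allotted to Franciszka's branch passes to Franciszka's issue by representation.
The 1/36 is divided into 2 equal shares of 1/72 among Czeslaw, Tadeusz.
Czeslaw is living and takes 1/72.
Tadeusz is living and takes 1/72.
Zofia is living and takes 1/36.
Pelagia is living and takes 1/36.
Waclaw is living and takes 1/12.
Oleg is living and takes 1/12.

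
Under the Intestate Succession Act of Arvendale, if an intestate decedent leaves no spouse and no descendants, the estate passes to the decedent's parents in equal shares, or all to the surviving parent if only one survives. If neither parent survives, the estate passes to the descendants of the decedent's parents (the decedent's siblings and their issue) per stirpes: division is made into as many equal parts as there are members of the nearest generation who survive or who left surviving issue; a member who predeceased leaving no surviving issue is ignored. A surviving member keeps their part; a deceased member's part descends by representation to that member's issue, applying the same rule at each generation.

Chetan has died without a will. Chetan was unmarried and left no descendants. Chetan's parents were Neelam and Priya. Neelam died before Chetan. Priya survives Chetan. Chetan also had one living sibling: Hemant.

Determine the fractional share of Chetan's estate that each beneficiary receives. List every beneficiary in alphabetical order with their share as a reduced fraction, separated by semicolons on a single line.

Only one parent, Priya, survives, so Priya takes the entire estate. The siblings take nothing because a surviving parent has priority.

Priya 1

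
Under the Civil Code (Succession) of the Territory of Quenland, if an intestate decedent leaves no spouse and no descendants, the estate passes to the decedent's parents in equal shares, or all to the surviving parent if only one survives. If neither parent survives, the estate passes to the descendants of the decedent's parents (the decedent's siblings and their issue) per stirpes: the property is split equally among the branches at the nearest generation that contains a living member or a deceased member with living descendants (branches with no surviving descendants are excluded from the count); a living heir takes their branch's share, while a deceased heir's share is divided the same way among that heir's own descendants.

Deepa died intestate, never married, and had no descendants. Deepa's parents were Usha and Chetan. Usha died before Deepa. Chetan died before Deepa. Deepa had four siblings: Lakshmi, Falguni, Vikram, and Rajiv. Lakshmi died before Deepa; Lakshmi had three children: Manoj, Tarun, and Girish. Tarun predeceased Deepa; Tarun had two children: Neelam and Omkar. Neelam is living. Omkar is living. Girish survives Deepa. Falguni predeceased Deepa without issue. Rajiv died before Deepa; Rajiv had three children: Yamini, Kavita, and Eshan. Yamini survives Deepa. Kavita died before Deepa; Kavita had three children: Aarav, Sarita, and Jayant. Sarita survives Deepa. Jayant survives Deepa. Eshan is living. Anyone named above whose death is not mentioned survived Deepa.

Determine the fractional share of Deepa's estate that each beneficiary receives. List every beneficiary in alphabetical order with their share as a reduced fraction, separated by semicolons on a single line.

Aarav 1/27; Eshan 1/9; Girish 1/9; Jayant 1/27; Manoj 1/9; Neelam 1/18; Omkar 1/18; Sarita 1/27; Vikram 1/3; Yamini 1/9

Neither parent survives and there are no descendants, so the estate passes to Deepa's siblings and their issue per stirpes.
Falguni left no surviving issue, so that branch lapses and is disregarded.
The estate is divided into 3 equal shares of 1/3 among Lakshmi, Vikram, Rajiv.
Lakshmi predeceased; the 1/3 allotted to Lakshmi's branch passes to Lakshmi's issue by representation.
The 1/3 is divided into 3 equal shares of 1/9 among Manoj, Tarun, Girish.
Manoj is living and takes 1/9.
Tarun predeceased; the 1/9 allotted to Tarun's branch passes to Tarun's issue by representation.
The 1/9 is divided into 2 equal shares of 1/18 among Neelam, Omkar.
Neelam is living and takes 1/18.
Omkar is living and takes 1/18.
Girish is living and takes 1/9.
Vikram is living and takes 1/3.
Rajiv predeceased; the 1/3 allotted to Rajiv's branch passes to Rajiv's issue by representation.
The 1/3 is divided into 3 equal shares of 1/9 among Yamini, Kavita, Eshan.
Yamini is living and takes 1/9.
Kavita predeceased; the 1/9 allotted to Kavita's branch passes to Kavita's issue by representation.
The 1/9 is divided into 3 equal shares of 1/27 among Aarav, Sarita, Jayant.
Aarav is living and takes 1/27.
Sarita is living and takes 1/27.
Jayant is living and takes 1/27.
Eshan is living and takes 1/9.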